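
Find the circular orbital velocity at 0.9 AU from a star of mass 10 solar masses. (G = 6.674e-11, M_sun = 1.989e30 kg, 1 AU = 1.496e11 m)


v = sqrt(GM/r) = sqrt(6.674e-11 * 1.989e+31 / 1.346e+11) = 99294.0994

99294.0994 m/s


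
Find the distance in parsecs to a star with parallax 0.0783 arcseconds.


d = 1/p = 1/0.0783 = 12.7714

12.7714 pc


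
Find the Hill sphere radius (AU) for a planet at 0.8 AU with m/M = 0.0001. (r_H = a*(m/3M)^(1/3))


r_H = a * (m/3M)^(1/3) = 0.8 * (0.0001/3)^(1/3) = 0.0257

0.0257 AU


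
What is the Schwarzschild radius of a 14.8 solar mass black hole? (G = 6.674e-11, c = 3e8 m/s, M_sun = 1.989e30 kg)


M = 14.8 * 1.989e30 kg = 2.94372e+31 kg. rs = 2GM/c^2 = 2 * 6.674e-11 * 2.94372e+31 / (3e8)^2 = 43658.6384

43658.6384 m


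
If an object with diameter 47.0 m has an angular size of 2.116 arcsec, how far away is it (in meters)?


D = size / theta_rad, theta_rad = 2.116 * pi/(180*3600) = 1.026e-05, D = 4.581e+06

4.581e+06 m


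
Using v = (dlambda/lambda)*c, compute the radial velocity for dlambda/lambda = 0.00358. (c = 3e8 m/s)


v = (dlambda/lambda) * c = 0.00358 * 3e8 = 1.074e+06

1.074e+06 m/s


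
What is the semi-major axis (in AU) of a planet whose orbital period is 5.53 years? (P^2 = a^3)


a = P^(2/3) = 5.53^(2/3) = 3.1272

3.1272 AU


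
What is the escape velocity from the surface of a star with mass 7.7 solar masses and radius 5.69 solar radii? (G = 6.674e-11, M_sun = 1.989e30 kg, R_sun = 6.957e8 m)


M = 7.7 * 1.989e30 kg = 1.53153e+31 kg; R = 5.69 * 6.957e8 m = 3.958533e+09 m. v_esc = sqrt(2GM/R) = sqrt(2 * 6.674e-11 * 1.53153e+31 / 3.958533e+09) = 718627.311

718627.311 m/s


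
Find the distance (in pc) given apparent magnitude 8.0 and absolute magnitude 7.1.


d = 10^((m - M + 5)/5) = 10^((8.0 - 7.1 + 5)/5) = 15.1356

15.1356 pc


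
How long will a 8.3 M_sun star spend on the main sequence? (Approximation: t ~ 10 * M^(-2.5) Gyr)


t = 10 * M^(-2.5) = 10 * 8.3^(-2.5) = 0.0504

0.0504 Gyr


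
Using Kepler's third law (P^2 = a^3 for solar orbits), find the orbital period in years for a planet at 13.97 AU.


P = a^(3/2) = 13.97^1.5 = 52.2149

52.2149 years


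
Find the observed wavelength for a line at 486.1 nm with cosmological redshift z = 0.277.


lam_obs = lam_emit * (1 + z) = 486.1 * (1 + 0.277) = 620.7497

620.7497 nm


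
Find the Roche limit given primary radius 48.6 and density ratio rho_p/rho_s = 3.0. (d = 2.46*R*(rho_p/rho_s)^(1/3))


d_Roche = 2.46 * 48.6 * 3.0^(1/3) = 172.4296

172.4296


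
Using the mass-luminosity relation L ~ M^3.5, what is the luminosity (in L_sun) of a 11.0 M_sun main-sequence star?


L/L_sun = (M/M_sun)^3.5 = 11.0^3.5 = 4414.4276

4414.4276 L_sun


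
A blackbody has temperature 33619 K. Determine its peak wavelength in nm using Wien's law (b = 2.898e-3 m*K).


lam_max = b / T = 2.898e-3 / 33619 = 8.620e-08 m = 86.2013 nm

86.2013 nm


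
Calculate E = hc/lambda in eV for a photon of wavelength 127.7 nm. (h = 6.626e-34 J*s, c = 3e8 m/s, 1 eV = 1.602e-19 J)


E = hc/lambda = 6.626e-34 * 3e8 / 1.277e-07 = 1.557e-18 J = 9.7167 eV

9.7167 eV


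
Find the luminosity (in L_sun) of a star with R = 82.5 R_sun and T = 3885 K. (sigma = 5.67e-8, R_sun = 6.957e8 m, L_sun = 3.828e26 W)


R = 82.5 * 6.957e8 m = 5.739525e+10 m. L = 4*pi*R^2*sigma*T^4 = 4*pi*(5.739525e+10)^2 * 5.67e-8 * 3885^4 = 5.346984428e+29 W. L/L_sun = 5.346984428e+29 / 3.828e26 = 1396.8089

1396.8089 L_sun


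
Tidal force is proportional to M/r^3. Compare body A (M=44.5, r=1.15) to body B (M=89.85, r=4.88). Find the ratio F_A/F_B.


Ratio = (M1/r1^3) / (M2/r2^3) = (44.5/1.15^3) / (89.85/4.88^3) = 37.8449

37.8449


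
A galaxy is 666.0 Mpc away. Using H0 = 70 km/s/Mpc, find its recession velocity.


v = H0 * d = 70 * 666.0 = 46620.0

46620.0 km/s


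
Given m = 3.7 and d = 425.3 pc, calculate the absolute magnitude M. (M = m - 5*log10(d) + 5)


M = m - 5*log10(d) + 5 = 3.7 - 5*log10(425.3) + 5 = -4.4435

-4.4435


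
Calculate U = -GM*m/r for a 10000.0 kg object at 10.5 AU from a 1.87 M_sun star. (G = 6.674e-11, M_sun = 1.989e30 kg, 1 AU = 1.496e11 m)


M = 1.87 * 1.989e30 kg = 3.71943e+30 kg; r = 10.5 AU * 1.496e11 m/AU = 1.5708e+12 m. U = -GM*m/r = -(6.674e-11 * 3.71943e+30 * 10000.0) / 1.5708e+12 = -1.580e+12

-1.580e+12 J


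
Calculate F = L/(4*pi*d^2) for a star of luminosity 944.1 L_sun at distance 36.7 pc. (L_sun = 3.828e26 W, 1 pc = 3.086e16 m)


F = L / (4*pi*d^2) = 3.614e+29 / (4*pi*(1.133e+18)^2) = 2.242e-08

2.242e-08 W/m^2


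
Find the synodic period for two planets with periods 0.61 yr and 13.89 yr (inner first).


1/P_syn = |1/P1 - 1/P2| = |1/0.61 - 1/13.89| => P_syn = 0.638

0.638 years


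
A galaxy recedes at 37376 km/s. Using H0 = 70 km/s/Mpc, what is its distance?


d = v / H0 = 37376 / 70 = 533.9429

533.9429 Mpc


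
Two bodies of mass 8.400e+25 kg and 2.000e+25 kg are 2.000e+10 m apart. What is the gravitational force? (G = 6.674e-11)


F = G*m1*m2/r^2 = 6.674e-11 * 8.400e+25 * 2.000e+25 / (2.000e+10)^2 = 6.674e-11 * 1.680e+51 / 4.000e+20 = 2.803e+20

2.803e+20 N


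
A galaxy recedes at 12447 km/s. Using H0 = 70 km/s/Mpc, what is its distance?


d = v / H0 = 12447 / 70 = 177.8143

177.8143 Mpc


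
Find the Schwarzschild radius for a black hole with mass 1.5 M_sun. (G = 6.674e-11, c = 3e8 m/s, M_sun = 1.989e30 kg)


M = 1.5 * 1.989e30 kg = 2.9835e+30 kg. rs = 2GM/c^2 = 2 * 6.674e-11 * 2.9835e+30 / (3e8)^2 = 4424.862

4424.862 m


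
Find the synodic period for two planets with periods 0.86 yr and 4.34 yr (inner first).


1/P_syn = |1/P1 - 1/P2| = |1/0.86 - 1/4.34| => P_syn = 1.0725

1.0725 years


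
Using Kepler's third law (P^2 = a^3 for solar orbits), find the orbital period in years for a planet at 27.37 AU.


P = a^(3/2) = 27.37^1.5 = 143.1898

143.1898 years


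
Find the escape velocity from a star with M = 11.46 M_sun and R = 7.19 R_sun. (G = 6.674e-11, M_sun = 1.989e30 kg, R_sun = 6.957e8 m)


M = 11.46 * 1.989e30 kg = 2.279394e+31 kg; R = 7.19 * 6.957e8 m = 5.002083e+09 m. v_esc = sqrt(2GM/R) = sqrt(2 * 6.674e-11 * 2.279394e+31 / 5.002083e+09) = 779906.1634

779906.1634 m/s


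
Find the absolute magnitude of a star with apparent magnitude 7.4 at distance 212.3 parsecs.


M = m - 5*log10(d) + 5 = 7.4 - 5*log10(212.3) + 5 = 0.7653

0.7653


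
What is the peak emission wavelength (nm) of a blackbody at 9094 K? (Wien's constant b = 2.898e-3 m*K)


lam_max = b / T = 2.898e-3 / 9094 = 3.187e-07 m = 318.6717 nm

318.6717 nm


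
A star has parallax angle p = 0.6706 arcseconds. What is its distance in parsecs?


d = 1/p = 1/0.6706 = 1.4912

1.4912 pc


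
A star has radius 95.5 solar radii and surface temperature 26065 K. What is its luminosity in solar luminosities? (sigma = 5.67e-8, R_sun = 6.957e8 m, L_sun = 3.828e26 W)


R = 95.5 * 6.957e8 m = 6.643935e+10 m. L = 4*pi*R^2*sigma*T^4 = 4*pi*(6.643935e+10)^2 * 5.67e-8 * 26065^4 = 1.451692355e+33 W. L/L_sun = 1.451692355e+33 / 3.828e26 = 3.792e+06

3.792e+06 L_sun


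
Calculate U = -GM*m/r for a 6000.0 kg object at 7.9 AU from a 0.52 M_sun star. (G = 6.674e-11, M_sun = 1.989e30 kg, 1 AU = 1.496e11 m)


M = 0.52 * 1.989e30 kg = 1.03428e+30 kg; r = 7.9 AU * 1.496e11 m/AU = 1.18184e+12 m. U = -GM*m/r = -(6.674e-11 * 1.03428e+30 * 6000.0) / 1.18184e+12 = -3.504e+11

-3.504e+11 J


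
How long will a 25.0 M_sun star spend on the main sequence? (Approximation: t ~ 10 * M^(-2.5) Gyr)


t = 10 * M^(-2.5) = 10 * 25.0^(-2.5) = 0.0032

0.0032 Gyr


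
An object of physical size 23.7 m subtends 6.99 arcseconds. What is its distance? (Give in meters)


D = size / theta_rad, theta_rad = 6.99 * pi/(180*3600) = 3.389e-05, D = 699352.7765

699352.7765 m


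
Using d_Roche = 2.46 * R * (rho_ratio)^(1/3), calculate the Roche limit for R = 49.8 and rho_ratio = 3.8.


d_Roche = 2.46 * 49.8 * 3.8^(1/3) = 191.1726

191.1726


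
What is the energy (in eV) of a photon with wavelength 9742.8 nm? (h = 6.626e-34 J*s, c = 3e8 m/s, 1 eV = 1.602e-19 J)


E = hc/lambda = 6.626e-34 * 3e8 / 9.743e-06 = 2.040e-20 J = 0.1274 eV

0.1274 eV


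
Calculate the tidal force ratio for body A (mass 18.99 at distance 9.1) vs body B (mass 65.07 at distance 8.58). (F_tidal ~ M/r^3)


Ratio = (M1/r1^3) / (M2/r2^3) = (18.99/9.1^3) / (65.07/8.58^3) = 0.2446

0.2446


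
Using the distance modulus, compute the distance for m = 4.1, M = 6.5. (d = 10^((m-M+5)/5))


d = 10^((m - M + 5)/5) = 10^((4.1 - 6.5 + 5)/5) = 3.3113

3.3113 pc


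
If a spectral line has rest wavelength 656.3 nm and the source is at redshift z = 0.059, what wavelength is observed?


lam_obs = lam_emit * (1 + z) = 656.3 * (1 + 0.059) = 695.0217

695.0217 nm


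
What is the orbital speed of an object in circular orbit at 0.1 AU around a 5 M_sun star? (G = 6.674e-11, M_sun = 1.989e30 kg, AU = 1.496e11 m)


v = sqrt(GM/r) = sqrt(6.674e-11 * 9.945e+30 / 1.496e+10) = 210634.5931

210634.5931 m/s


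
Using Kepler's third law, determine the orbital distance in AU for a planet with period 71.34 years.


a = P^(2/3) = 71.34^(2/3) = 17.2011

17.2011 AU


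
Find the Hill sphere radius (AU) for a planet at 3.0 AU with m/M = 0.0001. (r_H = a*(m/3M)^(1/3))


r_H = a * (m/3M)^(1/3) = 3.0 * (0.0001/3)^(1/3) = 0.0965

0.0965 AU


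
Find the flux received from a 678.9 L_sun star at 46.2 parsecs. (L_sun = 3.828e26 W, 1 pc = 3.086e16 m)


F = L / (4*pi*d^2) = 2.599e+29 / (4*pi*(1.426e+18)^2) = 1.017e-08

1.017e-08 W/m^2


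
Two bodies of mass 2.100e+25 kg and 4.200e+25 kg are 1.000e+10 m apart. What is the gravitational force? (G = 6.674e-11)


F = G*m1*m2/r^2 = 6.674e-11 * 2.100e+25 * 4.200e+25 / (1.000e+10)^2 = 6.674e-11 * 8.820e+50 / 1.000e+20 = 5.886e+20

5.886e+20 N


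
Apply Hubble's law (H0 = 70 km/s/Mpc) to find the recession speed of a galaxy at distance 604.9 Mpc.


v = H0 * d = 70 * 604.9 = 42343.0

42343.0 km/s


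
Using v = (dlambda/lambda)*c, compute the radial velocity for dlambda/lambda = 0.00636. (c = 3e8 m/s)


v = (dlambda/lambda) * c = 0.00636 * 3e8 = 1.908e+06

1.908e+06 m/s


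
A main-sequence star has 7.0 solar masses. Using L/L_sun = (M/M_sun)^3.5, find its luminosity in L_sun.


L/L_sun = (M/M_sun)^3.5 = 7.0^3.5 = 907.4927

907.4927 L_sun


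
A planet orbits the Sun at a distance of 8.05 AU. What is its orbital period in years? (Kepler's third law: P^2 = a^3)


P = a^(3/2) = 8.05^1.5 = 22.8399

22.8399 years


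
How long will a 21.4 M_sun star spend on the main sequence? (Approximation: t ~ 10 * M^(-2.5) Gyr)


t = 10 * M^(-2.5) = 10 * 21.4^(-2.5) = 0.0047

0.0047 Gyr


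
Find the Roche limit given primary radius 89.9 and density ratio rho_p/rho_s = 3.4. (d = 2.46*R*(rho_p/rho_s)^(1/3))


d_Roche = 2.46 * 89.9 * 3.4^(1/3) = 332.5481

332.5481


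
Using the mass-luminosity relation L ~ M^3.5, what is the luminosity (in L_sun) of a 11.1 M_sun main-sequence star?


L/L_sun = (M/M_sun)^3.5 = 11.1^3.5 = 4556.49

4556.49 L_sun


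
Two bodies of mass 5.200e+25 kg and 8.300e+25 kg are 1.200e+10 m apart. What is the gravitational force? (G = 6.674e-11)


F = G*m1*m2/r^2 = 6.674e-11 * 5.200e+25 * 8.300e+25 / (1.200e+10)^2 = 6.674e-11 * 4.316e+51 / 1.440e+20 = 2.000e+21

2.000e+21 N


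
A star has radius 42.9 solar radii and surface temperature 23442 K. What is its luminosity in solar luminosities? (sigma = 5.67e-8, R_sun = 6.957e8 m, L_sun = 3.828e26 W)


R = 42.9 * 6.957e8 m = 2.984553e+10 m. L = 4*pi*R^2*sigma*T^4 = 4*pi*(2.984553e+10)^2 * 5.67e-8 * 23442^4 = 1.91659416e+32 W. L/L_sun = 1.91659416e+32 / 3.828e26 = 500677.6802

500677.6802 L_sun


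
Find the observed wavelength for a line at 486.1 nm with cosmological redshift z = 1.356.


lam_obs = lam_emit * (1 + z) = 486.1 * (1 + 1.356) = 1145.2516

1145.2516 nm


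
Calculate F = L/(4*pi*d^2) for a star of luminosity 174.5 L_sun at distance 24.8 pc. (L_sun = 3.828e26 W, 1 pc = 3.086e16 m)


F = L / (4*pi*d^2) = 6.680e+28 / (4*pi*(7.653e+17)^2) = 9.075e-09

9.075e-09 W/m^2


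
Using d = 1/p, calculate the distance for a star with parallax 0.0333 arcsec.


d = 1/p = 1/0.0333 = 30.03

30.03 pc


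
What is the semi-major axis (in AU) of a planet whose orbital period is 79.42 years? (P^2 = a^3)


a = P^(2/3) = 79.42^(2/3) = 18.4765

18.4765 AU


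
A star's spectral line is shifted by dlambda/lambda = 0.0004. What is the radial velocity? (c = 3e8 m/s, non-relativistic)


v = (dlambda/lambda) * c = 0.0004 * 3e8 = 120000.0

120000.0 m/s


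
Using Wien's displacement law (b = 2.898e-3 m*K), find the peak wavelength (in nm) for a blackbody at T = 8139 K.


lam_max = b / T = 2.898e-3 / 8139 = 3.561e-07 m = 356.0634 nm

356.0634 nm


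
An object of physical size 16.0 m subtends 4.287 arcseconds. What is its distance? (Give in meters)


D = size / theta_rad, theta_rad = 4.287 * pi/(180*3600) = 2.078e-05, D = 769824.3294

769824.3294 m


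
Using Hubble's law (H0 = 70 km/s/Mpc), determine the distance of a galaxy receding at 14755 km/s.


d = v / H0 = 14755 / 70 = 210.7857

210.7857 Mpc


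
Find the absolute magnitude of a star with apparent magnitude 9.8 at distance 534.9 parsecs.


M = m - 5*log10(d) + 5 = 9.8 - 5*log10(534.9) + 5 = 1.1586

1.1586


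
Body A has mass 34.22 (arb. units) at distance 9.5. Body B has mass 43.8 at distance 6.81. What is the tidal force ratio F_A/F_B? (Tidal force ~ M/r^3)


Ratio = (M1/r1^3) / (M2/r2^3) = (34.22/9.5^3) / (43.8/6.81^3) = 0.2878

0.2878


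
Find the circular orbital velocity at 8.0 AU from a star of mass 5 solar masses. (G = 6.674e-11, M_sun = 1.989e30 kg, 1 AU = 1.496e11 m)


v = sqrt(GM/r) = sqrt(6.674e-11 * 9.945e+30 / 1.197e+12) = 23549.6634

23549.6634 m/s


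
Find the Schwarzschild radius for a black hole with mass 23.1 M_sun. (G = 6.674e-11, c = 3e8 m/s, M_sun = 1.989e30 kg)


M = 23.1 * 1.989e30 kg = 4.59459e+31 kg. rs = 2GM/c^2 = 2 * 6.674e-11 * 4.59459e+31 / (3e8)^2 = 68142.8748

68142.8748 m


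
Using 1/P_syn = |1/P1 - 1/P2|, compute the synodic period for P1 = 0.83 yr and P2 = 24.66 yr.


1/P_syn = |1/P1 - 1/P2| = |1/0.83 - 1/24.66| => P_syn = 0.8589

0.8589 years


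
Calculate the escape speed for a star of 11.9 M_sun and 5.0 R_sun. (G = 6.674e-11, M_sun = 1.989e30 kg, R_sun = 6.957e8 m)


M = 11.9 * 1.989e30 kg = 2.36691e+31 kg; R = 5.0 * 6.957e8 m = 3.4785e+09 m. v_esc = sqrt(2GM/R) = sqrt(2 * 6.674e-11 * 2.36691e+31 / 3.4785e+09) = 953022.0904

953022.0904 m/s


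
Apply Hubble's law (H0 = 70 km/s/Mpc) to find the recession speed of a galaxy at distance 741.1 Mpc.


v = H0 * d = 70 * 741.1 = 51877.0

51877.0 km/s


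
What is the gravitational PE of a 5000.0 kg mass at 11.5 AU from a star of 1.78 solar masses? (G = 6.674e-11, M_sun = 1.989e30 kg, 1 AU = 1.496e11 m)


M = 1.78 * 1.989e30 kg = 3.54042e+30 kg; r = 11.5 AU * 1.496e11 m/AU = 1.7204e+12 m. U = -GM*m/r = -(6.674e-11 * 3.54042e+30 * 5000.0) / 1.7204e+12 = -6.867e+11

-6.867e+11 J


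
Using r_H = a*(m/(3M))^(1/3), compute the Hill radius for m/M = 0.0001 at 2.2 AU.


r_H = a * (m/3M)^(1/3) = 2.2 * (0.0001/3)^(1/3) = 0.0708

0.0708 AU


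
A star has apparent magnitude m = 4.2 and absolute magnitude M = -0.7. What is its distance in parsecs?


d = 10^((m - M + 5)/5) = 10^((4.2 - -0.7 + 5)/5) = 95.4993

95.4993 pc


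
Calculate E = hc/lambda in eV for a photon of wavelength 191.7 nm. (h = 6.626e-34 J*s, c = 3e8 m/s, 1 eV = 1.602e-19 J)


E = hc/lambda = 6.626e-34 * 3e8 / 1.917e-07 = 1.037e-18 J = 6.4727 eV

6.4727 eV


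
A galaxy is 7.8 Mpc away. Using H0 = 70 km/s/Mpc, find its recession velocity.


v = H0 * d = 70 * 7.8 = 546.0

546.0 km/s


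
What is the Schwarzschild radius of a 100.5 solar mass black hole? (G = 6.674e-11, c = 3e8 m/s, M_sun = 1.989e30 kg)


M = 100.5 * 1.989e30 kg = 1.998945e+32 kg. rs = 2GM/c^2 = 2 * 6.674e-11 * 1.998945e+32 / (3e8)^2 = 296465.754

296465.754 m


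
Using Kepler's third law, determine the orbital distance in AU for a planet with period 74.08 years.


a = P^(2/3) = 74.08^(2/3) = 17.6387

17.6387 AU


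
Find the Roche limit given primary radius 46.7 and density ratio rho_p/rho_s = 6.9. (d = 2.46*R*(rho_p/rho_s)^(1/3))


d_Roche = 2.46 * 46.7 * 6.9^(1/3) = 218.7099

218.7099


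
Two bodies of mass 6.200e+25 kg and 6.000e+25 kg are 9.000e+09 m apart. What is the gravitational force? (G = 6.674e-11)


F = G*m1*m2/r^2 = 6.674e-11 * 6.200e+25 * 6.000e+25 / (9.000e+09)^2 = 6.674e-11 * 3.720e+51 / 8.100e+19 = 3.065e+21

3.065e+21 N


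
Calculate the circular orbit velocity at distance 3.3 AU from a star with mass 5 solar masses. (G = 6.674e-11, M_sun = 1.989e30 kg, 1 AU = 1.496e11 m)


v = sqrt(GM/r) = sqrt(6.674e-11 * 9.945e+30 / 4.937e+11) = 36666.7762

36666.7762 m/s


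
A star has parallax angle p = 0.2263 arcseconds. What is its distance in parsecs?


d = 1/p = 1/0.2263 = 4.4189

4.4189 pc


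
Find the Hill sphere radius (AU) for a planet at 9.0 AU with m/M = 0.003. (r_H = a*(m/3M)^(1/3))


r_H = a * (m/3M)^(1/3) = 9.0 * (0.003/3)^(1/3) = 0.9

0.9 AU


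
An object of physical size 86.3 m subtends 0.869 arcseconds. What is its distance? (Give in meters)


D = size / theta_rad, theta_rad = 0.869 * pi/(180*3600) = 4.213e-06, D = 2.048e+07

2.048e+07 m


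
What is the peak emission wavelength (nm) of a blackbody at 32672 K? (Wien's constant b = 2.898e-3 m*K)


lam_max = b / T = 2.898e-3 / 32672 = 8.870e-08 m = 88.6998 nm

88.6998 nm


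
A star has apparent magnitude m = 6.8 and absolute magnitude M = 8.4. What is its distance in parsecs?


d = 10^((m - M + 5)/5) = 10^((6.8 - 8.4 + 5)/5) = 4.7863

4.7863 pc


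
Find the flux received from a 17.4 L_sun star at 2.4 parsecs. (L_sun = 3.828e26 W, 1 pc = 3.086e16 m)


F = L / (4*pi*d^2) = 6.661e+27 / (4*pi*(7.406e+16)^2) = 9.663e-08

9.663e-08 W/m^2


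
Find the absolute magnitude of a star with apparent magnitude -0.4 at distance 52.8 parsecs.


M = m - 5*log10(d) + 5 = -0.4 - 5*log10(52.8) + 5 = -4.0132

-4.0132


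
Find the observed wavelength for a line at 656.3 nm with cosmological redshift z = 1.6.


lam_obs = lam_emit * (1 + z) = 656.3 * (1 + 1.6) = 1706.38

1706.38 nm


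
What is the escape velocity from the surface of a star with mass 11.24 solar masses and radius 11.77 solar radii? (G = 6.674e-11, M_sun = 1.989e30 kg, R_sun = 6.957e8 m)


M = 11.24 * 1.989e30 kg = 2.235636e+31 kg; R = 11.77 * 6.957e8 m = 8.188389e+09 m. v_esc = sqrt(2GM/R) = sqrt(2 * 6.674e-11 * 2.235636e+31 / 8.188389e+09) = 603683.6491

603683.6491 m/s


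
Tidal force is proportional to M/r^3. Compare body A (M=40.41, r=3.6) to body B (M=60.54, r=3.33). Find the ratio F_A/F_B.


Ratio = (M1/r1^3) / (M2/r2^3) = (40.41/3.6^3) / (60.54/3.33^3) = 0.5283

0.5283


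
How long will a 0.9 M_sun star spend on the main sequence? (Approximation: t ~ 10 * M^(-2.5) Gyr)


t = 10 * M^(-2.5) = 10 * 0.9^(-2.5) = 13.0135

13.0135 Gyr


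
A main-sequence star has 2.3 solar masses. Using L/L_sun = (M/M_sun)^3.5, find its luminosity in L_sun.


L/L_sun = (M/M_sun)^3.5 = 2.3^3.5 = 18.4522

18.4522 L_sun


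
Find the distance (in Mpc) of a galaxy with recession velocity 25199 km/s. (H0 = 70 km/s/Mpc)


d = v / H0 = 25199 / 70 = 359.9857

359.9857 Mpc


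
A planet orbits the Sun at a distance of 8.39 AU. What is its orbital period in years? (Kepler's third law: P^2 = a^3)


P = a^(3/2) = 8.39^1.5 = 24.3021

24.3021 years


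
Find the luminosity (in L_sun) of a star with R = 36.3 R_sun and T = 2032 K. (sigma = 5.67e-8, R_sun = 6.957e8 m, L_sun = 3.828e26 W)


R = 36.3 * 6.957e8 m = 2.525391e+10 m. L = 4*pi*R^2*sigma*T^4 = 4*pi*(2.525391e+10)^2 * 5.67e-8 * 2032^4 = 7.747204038e+27 W. L/L_sun = 7.747204038e+27 / 3.828e26 = 20.2383

20.2383 L_sun


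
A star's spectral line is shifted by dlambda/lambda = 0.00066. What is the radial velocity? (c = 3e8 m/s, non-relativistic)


v = (dlambda/lambda) * c = 0.00066 * 3e8 = 198000.0

198000.0 m/s


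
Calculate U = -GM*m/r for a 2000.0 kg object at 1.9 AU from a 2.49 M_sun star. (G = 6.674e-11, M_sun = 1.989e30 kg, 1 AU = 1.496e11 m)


M = 2.49 * 1.989e30 kg = 4.95261e+30 kg; r = 1.9 AU * 1.496e11 m/AU = 2.8424e+11 m. U = -GM*m/r = -(6.674e-11 * 4.95261e+30 * 2000.0) / 2.8424e+11 = -2.326e+12

-2.326e+12 J


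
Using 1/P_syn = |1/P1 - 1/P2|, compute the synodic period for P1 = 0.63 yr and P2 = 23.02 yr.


1/P_syn = |1/P1 - 1/P2| = |1/0.63 - 1/23.02| => P_syn = 0.6477

0.6477 years


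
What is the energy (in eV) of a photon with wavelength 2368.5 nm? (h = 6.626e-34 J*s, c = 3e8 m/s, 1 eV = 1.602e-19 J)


E = hc/lambda = 6.626e-34 * 3e8 / 2.369e-06 = 8.393e-20 J = 0.5239 eV

0.5239 eV


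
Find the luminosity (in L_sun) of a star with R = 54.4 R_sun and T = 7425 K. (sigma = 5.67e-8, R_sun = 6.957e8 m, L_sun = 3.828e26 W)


R = 54.4 * 6.957e8 m = 3.784608e+10 m. L = 4*pi*R^2*sigma*T^4 = 4*pi*(3.784608e+10)^2 * 5.67e-8 * 7425^4 = 3.101848348e+30 W. L/L_sun = 3.101848348e+30 / 3.828e26 = 8103.0521

8103.0521 L_sun


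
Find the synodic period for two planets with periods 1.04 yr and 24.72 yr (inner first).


1/P_syn = |1/P1 - 1/P2| = |1/1.04 - 1/24.72| => P_syn = 1.0857

1.0857 years


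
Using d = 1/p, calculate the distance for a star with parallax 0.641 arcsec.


d = 1/p = 1/0.641 = 1.5601

1.5601 pc


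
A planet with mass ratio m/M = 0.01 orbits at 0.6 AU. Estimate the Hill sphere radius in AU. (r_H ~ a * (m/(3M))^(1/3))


r_H = a * (m/3M)^(1/3) = 0.6 * (0.01/3)^(1/3) = 0.0896

0.0896 AU


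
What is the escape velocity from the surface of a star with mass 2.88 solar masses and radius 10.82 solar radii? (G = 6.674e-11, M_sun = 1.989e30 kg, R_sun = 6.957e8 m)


M = 2.88 * 1.989e30 kg = 5.72832e+30 kg; R = 10.82 * 6.957e8 m = 7.527474e+09 m. v_esc = sqrt(2GM/R) = sqrt(2 * 6.674e-11 * 5.72832e+30 / 7.527474e+09) = 318711.0362

318711.0362 m/s


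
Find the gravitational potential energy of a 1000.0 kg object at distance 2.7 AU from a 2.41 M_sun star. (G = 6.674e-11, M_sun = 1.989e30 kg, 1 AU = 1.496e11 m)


M = 2.41 * 1.989e30 kg = 4.79349e+30 kg; r = 2.7 AU * 1.496e11 m/AU = 4.0392e+11 m. U = -GM*m/r = -(6.674e-11 * 4.79349e+30 * 1000.0) / 4.0392e+11 = -7.920e+11

-7.920e+11 J


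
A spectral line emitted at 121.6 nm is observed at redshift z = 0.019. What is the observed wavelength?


lam_obs = lam_emit * (1 + z) = 121.6 * (1 + 0.019) = 123.9104

123.9104 nm


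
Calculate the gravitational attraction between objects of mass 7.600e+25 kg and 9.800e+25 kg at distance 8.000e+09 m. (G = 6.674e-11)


F = G*m1*m2/r^2 = 6.674e-11 * 7.600e+25 * 9.800e+25 / (8.000e+09)^2 = 6.674e-11 * 7.448e+51 / 6.400e+19 = 7.767e+21

7.767e+21 N


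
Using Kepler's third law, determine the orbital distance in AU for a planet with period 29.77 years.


a = P^(2/3) = 29.77^(2/3) = 9.6055

9.6055 AU


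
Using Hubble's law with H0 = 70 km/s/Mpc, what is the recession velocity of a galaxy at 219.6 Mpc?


v = H0 * d = 70 * 219.6 = 15372.0

15372.0 km/s


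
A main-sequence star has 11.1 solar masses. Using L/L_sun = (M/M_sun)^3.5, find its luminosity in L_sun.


L/L_sun = (M/M_sun)^3.5 = 11.1^3.5 = 4556.49

4556.49 L_sun


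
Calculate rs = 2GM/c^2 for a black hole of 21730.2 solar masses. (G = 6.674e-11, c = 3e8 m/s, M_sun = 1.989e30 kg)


M = 21730.2 * 1.989e30 kg = 4.32213678e+34 kg. rs = 2GM/c^2 = 2 * 6.674e-11 * 4.32213678e+34 / (3e8)^2 = 6.410e+07

6.410e+07 m


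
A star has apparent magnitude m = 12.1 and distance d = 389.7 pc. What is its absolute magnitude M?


M = m - 5*log10(d) + 5 = 12.1 - 5*log10(389.7) + 5 = 4.1463

4.1463


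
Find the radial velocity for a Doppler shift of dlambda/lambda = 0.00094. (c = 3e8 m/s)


v = (dlambda/lambda) * c = 0.00094 * 3e8 = 282000.0

282000.0 m/s


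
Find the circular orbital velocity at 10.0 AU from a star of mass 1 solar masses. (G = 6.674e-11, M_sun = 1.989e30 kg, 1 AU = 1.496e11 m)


v = sqrt(GM/r) = sqrt(6.674e-11 * 1.989e+30 / 1.496e+12) = 9419.8654

9419.8654 m/s


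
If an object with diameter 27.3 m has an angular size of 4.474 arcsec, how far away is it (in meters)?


D = size / theta_rad, theta_rad = 4.474 * pi/(180*3600) = 2.169e-05, D = 1.259e+06

1.259e+06 m


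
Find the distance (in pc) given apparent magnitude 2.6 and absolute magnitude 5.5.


d = 10^((m - M + 5)/5) = 10^((2.6 - 5.5 + 5)/5) = 2.6303

2.6303 pc


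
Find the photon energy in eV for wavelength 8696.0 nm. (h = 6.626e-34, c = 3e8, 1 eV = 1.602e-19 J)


E = hc/lambda = 6.626e-34 * 3e8 / 8.696e-06 = 2.286e-20 J = 0.1427 eV

0.1427 eV


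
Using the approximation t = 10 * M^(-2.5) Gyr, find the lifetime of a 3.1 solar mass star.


t = 10 * M^(-2.5) = 10 * 3.1^(-2.5) = 0.591

0.591 Gyr


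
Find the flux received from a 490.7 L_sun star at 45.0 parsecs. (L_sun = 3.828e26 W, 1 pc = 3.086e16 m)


F = L / (4*pi*d^2) = 1.878e+29 / (4*pi*(1.389e+18)^2) = 7.751e-09

7.751e-09 W/m^2


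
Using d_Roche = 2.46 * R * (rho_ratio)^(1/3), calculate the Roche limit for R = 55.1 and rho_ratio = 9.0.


d_Roche = 2.46 * 55.1 * 9.0^(1/3) = 281.947

281.947


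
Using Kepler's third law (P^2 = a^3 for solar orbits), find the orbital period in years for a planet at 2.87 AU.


P = a^(3/2) = 2.87^1.5 = 4.8621

4.8621 years


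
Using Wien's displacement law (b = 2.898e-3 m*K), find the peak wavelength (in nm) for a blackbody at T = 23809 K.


lam_max = b / T = 2.898e-3 / 23809 = 1.217e-07 m = 121.7187 nm

121.7187 nm


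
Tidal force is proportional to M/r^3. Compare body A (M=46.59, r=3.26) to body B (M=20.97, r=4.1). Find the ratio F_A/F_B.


Ratio = (M1/r1^3) / (M2/r2^3) = (46.59/3.26^3) / (20.97/4.1^3) = 4.4197

4.4197


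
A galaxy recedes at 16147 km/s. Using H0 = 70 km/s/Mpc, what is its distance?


d = v / H0 = 16147 / 70 = 230.6714

230.6714 Mpc


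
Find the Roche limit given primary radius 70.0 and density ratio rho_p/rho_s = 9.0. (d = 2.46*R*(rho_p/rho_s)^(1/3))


d_Roche = 2.46 * 70.0 * 9.0^(1/3) = 358.1904

358.1904


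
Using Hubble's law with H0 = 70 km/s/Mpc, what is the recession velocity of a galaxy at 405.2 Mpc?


v = H0 * d = 70 * 405.2 = 28364.0

28364.0 km/s


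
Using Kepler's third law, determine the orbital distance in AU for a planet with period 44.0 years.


a = P^(2/3) = 44.0^(2/3) = 12.4634

12.4634 AU


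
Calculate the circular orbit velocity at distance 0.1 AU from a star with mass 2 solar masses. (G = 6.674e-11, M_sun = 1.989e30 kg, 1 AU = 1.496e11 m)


v = sqrt(GM/r) = sqrt(6.674e-11 * 3.978e+30 / 1.496e+10) = 133217.0137

133217.0137 m/s


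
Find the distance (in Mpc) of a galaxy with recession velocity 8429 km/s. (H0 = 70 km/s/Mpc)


d = v / H0 = 8429 / 70 = 120.4143

120.4143 Mpc


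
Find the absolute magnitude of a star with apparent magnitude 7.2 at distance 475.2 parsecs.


M = m - 5*log10(d) + 5 = 7.2 - 5*log10(475.2) + 5 = -1.1844

-1.1844


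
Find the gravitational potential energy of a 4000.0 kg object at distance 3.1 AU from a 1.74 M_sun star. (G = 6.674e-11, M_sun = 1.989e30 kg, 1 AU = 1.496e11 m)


M = 1.74 * 1.989e30 kg = 3.46086e+30 kg; r = 3.1 AU * 1.496e11 m/AU = 4.6376e+11 m. U = -GM*m/r = -(6.674e-11 * 3.46086e+30 * 4000.0) / 4.6376e+11 = -1.992e+12

-1.992e+12 J


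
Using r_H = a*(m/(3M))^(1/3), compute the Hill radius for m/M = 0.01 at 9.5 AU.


r_H = a * (m/3M)^(1/3) = 9.5 * (0.01/3)^(1/3) = 1.4191

1.4191 AU


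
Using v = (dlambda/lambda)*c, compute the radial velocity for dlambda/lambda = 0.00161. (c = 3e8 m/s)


v = (dlambda/lambda) * c = 0.00161 * 3e8 = 483000.0

483000.0 m/s


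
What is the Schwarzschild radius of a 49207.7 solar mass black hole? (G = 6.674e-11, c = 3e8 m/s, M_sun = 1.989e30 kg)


M = 49207.7 * 1.989e30 kg = 9.78741153e+34 kg. rs = 2GM/c^2 = 2 * 6.674e-11 * 9.78741153e+34 / (3e8)^2 = 1.452e+08

1.452e+08 m


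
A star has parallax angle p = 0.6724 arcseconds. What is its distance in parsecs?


d = 1/p = 1/0.6724 = 1.4872

1.4872 pc


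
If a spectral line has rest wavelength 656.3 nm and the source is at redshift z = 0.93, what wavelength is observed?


lam_obs = lam_emit * (1 + z) = 656.3 * (1 + 0.93) = 1266.659

1266.659 nm


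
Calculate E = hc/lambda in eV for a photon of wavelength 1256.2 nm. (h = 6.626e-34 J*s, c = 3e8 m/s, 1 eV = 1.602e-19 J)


E = hc/lambda = 6.626e-34 * 3e8 / 1.256e-06 = 1.582e-19 J = 0.9878 eV

0.9878 eV


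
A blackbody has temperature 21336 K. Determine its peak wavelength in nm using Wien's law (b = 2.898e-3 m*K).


lam_max = b / T = 2.898e-3 / 21336 = 1.358e-07 m = 135.8268 nm

135.8268 nm


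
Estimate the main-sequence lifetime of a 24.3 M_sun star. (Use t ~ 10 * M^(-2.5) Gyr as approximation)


t = 10 * M^(-2.5) = 10 * 24.3^(-2.5) = 0.0034

0.0034 Gyr


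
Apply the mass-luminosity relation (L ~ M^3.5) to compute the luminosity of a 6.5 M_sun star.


L/L_sun = (M/M_sun)^3.5 = 6.5^3.5 = 700.1591

700.1591 L_sun


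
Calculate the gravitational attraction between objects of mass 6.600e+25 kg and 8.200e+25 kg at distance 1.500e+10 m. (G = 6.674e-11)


F = G*m1*m2/r^2 = 6.674e-11 * 6.600e+25 * 8.200e+25 / (1.500e+10)^2 = 6.674e-11 * 5.412e+51 / 2.250e+20 = 1.605e+21

1.605e+21 N


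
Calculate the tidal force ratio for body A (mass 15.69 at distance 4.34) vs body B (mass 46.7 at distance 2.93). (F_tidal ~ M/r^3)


Ratio = (M1/r1^3) / (M2/r2^3) = (15.69/4.34^3) / (46.7/2.93^3) = 0.1034

0.1034


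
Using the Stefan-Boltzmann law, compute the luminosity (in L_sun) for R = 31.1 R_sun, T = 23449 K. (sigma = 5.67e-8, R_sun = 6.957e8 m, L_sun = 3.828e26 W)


R = 31.1 * 6.957e8 m = 2.163627e+10 m. L = 4*pi*R^2*sigma*T^4 = 4*pi*(2.163627e+10)^2 * 5.67e-8 * 23449^4 = 1.008451495e+32 W. L/L_sun = 1.008451495e+32 / 3.828e26 = 263440.8295

263440.8295 L_sun


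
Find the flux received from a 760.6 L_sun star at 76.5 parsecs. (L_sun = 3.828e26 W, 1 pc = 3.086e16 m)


F = L / (4*pi*d^2) = 2.912e+29 / (4*pi*(2.361e+18)^2) = 4.157e-09

4.157e-09 W/m^2


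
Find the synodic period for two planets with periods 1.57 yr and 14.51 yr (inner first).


1/P_syn = |1/P1 - 1/P2| = |1/1.57 - 1/14.51| => P_syn = 1.7605

1.7605 years


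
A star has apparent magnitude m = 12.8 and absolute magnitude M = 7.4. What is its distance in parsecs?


d = 10^((m - M + 5)/5) = 10^((12.8 - 7.4 + 5)/5) = 120.2264

120.2264 pc


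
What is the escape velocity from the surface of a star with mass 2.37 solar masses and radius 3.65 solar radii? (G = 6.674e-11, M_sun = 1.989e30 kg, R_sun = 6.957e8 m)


M = 2.37 * 1.989e30 kg = 4.71393e+30 kg; R = 3.65 * 6.957e8 m = 2.539305e+09 m. v_esc = sqrt(2GM/R) = sqrt(2 * 6.674e-11 * 4.71393e+30 / 2.539305e+09) = 497785.486

497785.486 m/s


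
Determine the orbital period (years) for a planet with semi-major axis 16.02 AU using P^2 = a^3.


P = a^(3/2) = 16.02^1.5 = 64.12

64.12 years


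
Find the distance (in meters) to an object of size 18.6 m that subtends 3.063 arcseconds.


D = size / theta_rad, theta_rad = 3.063 * pi/(180*3600) = 1.485e-05, D = 1.253e+06

1.253e+06 m


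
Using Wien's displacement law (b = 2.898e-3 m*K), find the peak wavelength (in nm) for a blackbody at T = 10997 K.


lam_max = b / T = 2.898e-3 / 10997 = 2.635e-07 m = 263.5264 nm

263.5264 nm


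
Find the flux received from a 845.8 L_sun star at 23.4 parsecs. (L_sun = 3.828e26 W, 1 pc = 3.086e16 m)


F = L / (4*pi*d^2) = 3.238e+29 / (4*pi*(7.221e+17)^2) = 4.941e-08

4.941e-08 W/m^2


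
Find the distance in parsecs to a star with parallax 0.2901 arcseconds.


d = 1/p = 1/0.2901 = 3.4471

3.4471 pc


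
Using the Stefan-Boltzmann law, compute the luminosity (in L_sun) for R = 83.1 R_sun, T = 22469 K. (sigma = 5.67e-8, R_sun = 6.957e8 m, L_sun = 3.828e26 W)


R = 83.1 * 6.957e8 m = 5.781267e+10 m. L = 4*pi*R^2*sigma*T^4 = 4*pi*(5.781267e+10)^2 * 5.67e-8 * 22469^4 = 6.06979403e+32 W. L/L_sun = 6.06979403e+32 / 3.828e26 = 1.586e+06

1.586e+06 L_sun


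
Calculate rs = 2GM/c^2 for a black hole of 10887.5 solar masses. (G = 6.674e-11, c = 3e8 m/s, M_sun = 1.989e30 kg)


M = 10887.5 * 1.989e30 kg = 2.16552375e+34 kg. rs = 2GM/c^2 = 2 * 6.674e-11 * 2.16552375e+34 / (3e8)^2 = 3.212e+07

3.212e+07 m


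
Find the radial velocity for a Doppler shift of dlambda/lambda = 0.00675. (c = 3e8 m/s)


v = (dlambda/lambda) * c = 0.00675 * 3e8 = 2.025e+06

2.025e+06 m/s


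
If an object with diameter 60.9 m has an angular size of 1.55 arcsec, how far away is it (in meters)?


D = size / theta_rad, theta_rad = 1.55 * pi/(180*3600) = 7.515e-06, D = 8.104e+06

8.104e+06 m


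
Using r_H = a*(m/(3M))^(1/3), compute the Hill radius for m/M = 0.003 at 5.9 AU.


r_H = a * (m/3M)^(1/3) = 5.9 * (0.003/3)^(1/3) = 0.59

0.59 AU


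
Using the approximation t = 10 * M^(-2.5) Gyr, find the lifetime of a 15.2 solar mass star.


t = 10 * M^(-2.5) = 10 * 15.2^(-2.5) = 0.0111

0.0111 Gyr


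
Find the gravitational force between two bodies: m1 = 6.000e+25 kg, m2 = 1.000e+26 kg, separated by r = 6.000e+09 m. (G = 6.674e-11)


F = G*m1*m2/r^2 = 6.674e-11 * 6.000e+25 * 1.000e+26 / (6.000e+09)^2 = 6.674e-11 * 6.000e+51 / 3.600e+19 = 1.112e+22

1.112e+22 N


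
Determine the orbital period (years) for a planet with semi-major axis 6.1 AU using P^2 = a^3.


P = a^(3/2) = 6.1^1.5 = 15.0659

15.0659 years


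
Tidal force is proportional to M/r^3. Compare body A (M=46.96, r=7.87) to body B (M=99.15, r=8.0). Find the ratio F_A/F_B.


Ratio = (M1/r1^3) / (M2/r2^3) = (46.96/7.87^3) / (99.15/8.0^3) = 0.4975

0.4975


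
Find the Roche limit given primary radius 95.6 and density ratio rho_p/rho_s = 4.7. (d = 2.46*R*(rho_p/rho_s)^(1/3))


d_Roche = 2.46 * 95.6 * 4.7^(1/3) = 393.936

393.936


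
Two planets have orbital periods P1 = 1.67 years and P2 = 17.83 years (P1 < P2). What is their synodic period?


1/P_syn = |1/P1 - 1/P2| = |1/1.67 - 1/17.83| => P_syn = 1.8426

1.8426 years


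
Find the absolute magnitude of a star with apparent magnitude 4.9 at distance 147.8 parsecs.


M = m - 5*log10(d) + 5 = 4.9 - 5*log10(147.8) + 5 = -0.9484

-0.9484


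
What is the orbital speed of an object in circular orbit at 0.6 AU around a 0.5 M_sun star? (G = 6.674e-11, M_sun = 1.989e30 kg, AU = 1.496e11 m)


v = sqrt(GM/r) = sqrt(6.674e-11 * 9.945e+29 / 8.976e+10) = 27192.809

27192.809 m/s


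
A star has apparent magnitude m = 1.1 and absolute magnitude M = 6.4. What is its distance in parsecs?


d = 10^((m - M + 5)/5) = 10^((1.1 - 6.4 + 5)/5) = 0.871

0.871 pc


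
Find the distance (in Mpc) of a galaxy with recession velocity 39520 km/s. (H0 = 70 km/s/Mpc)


d = v / H0 = 39520 / 70 = 564.5714

564.5714 Mpc


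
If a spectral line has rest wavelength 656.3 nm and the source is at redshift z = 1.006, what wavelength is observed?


lam_obs = lam_emit * (1 + z) = 656.3 * (1 + 1.006) = 1316.5378

1316.5378 nm


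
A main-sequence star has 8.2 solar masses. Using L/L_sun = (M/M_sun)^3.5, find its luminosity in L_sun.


L/L_sun = (M/M_sun)^3.5 = 8.2^3.5 = 1578.8777

1578.8777 L_sun


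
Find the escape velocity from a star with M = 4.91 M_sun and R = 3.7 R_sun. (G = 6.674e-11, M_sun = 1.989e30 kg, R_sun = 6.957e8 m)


M = 4.91 * 1.989e30 kg = 9.76599e+30 kg; R = 3.7 * 6.957e8 m = 2.57409e+09 m. v_esc = sqrt(2GM/R) = sqrt(2 * 6.674e-11 * 9.76599e+30 / 2.57409e+09) = 711630.2043

711630.2043 m/s


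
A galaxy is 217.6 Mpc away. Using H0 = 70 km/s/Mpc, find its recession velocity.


v = H0 * d = 70 * 217.6 = 15232.0

15232.0 km/s


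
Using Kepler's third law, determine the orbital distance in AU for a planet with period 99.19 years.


a = P^(2/3) = 99.19^(2/3) = 21.4278

21.4278 AU


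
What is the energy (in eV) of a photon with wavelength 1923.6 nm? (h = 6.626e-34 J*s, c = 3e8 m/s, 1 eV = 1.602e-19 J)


E = hc/lambda = 6.626e-34 * 3e8 / 1.924e-06 = 1.033e-19 J = 0.6451 eV

0.6451 eV


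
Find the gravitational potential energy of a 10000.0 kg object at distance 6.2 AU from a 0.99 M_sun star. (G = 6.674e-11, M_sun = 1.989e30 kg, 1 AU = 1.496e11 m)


M = 0.99 * 1.989e30 kg = 1.96911e+30 kg; r = 6.2 AU * 1.496e11 m/AU = 9.2752e+11 m. U = -GM*m/r = -(6.674e-11 * 1.96911e+30 * 10000.0) / 9.2752e+11 = -1.417e+12

-1.417e+12 J


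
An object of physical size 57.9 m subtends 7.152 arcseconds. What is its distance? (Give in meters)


D = size / theta_rad, theta_rad = 7.152 * pi/(180*3600) = 3.467e-05, D = 1.670e+06

1.670e+06 m


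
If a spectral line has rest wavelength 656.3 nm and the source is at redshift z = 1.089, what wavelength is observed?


lam_obs = lam_emit * (1 + z) = 656.3 * (1 + 1.089) = 1371.0107

1371.0107 nm


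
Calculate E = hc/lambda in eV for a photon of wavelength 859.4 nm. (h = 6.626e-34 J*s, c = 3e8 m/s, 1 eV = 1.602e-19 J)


E = hc/lambda = 6.626e-34 * 3e8 / 8.594e-07 = 2.313e-19 J = 1.4438 eV

1.4438 eV


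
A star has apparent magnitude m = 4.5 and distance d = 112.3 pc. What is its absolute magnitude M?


M = m - 5*log10(d) + 5 = 4.5 - 5*log10(112.3) + 5 = -0.7519

-0.7519


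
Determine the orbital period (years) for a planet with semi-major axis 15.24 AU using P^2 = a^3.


P = a^(3/2) = 15.24^1.5 = 59.4946

59.4946 years


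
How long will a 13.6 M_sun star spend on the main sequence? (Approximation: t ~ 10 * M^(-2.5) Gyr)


t = 10 * M^(-2.5) = 10 * 13.6^(-2.5) = 0.0147

0.0147 Gyr


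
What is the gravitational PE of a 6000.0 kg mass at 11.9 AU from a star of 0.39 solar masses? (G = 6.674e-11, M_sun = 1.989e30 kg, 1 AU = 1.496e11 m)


M = 0.39 * 1.989e30 kg = 7.7571e+29 kg; r = 11.9 AU * 1.496e11 m/AU = 1.78024e+12 m. U = -GM*m/r = -(6.674e-11 * 7.7571e+29 * 6000.0) / 1.78024e+12 = -1.745e+11

-1.745e+11 J


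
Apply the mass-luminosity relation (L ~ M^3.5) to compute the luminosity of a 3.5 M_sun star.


L/L_sun = (M/M_sun)^3.5 = 3.5^3.5 = 80.2118

80.2118 L_sun


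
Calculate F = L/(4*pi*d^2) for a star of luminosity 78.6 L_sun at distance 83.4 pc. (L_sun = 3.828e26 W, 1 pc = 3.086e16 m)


F = L / (4*pi*d^2) = 3.009e+28 / (4*pi*(2.574e+18)^2) = 3.615e-10

3.615e-10 W/m^2


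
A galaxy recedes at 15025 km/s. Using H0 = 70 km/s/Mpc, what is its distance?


d = v / H0 = 15025 / 70 = 214.6429

214.6429 Mpc


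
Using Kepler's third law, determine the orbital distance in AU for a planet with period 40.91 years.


a = P^(2/3) = 40.91^(2/3) = 11.8728

11.8728 AU


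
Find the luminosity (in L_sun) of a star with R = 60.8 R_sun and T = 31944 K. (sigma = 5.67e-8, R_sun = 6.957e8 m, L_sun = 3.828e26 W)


R = 60.8 * 6.957e8 m = 4.229856e+10 m. L = 4*pi*R^2*sigma*T^4 = 4*pi*(4.229856e+10)^2 * 5.67e-8 * 31944^4 = 1.327398361e+33 W. L/L_sun = 1.327398361e+33 / 3.828e26 = 3.468e+06

3.468e+06 L_sun


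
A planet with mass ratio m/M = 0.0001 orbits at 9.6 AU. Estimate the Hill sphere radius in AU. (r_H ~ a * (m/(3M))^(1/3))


r_H = a * (m/3M)^(1/3) = 9.6 * (0.0001/3)^(1/3) = 0.309

0.309 AU


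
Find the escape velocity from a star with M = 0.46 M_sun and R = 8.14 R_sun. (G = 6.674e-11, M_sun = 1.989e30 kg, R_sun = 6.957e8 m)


M = 0.46 * 1.989e30 kg = 9.1494e+29 kg; R = 8.14 * 6.957e8 m = 5.662998e+09 m. v_esc = sqrt(2GM/R) = sqrt(2 * 6.674e-11 * 9.1494e+29 / 5.662998e+09) = 146852.452

146852.452 m/s


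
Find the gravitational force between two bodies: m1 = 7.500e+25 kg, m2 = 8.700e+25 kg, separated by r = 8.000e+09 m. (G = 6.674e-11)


F = G*m1*m2/r^2 = 6.674e-11 * 7.500e+25 * 8.700e+25 / (8.000e+09)^2 = 6.674e-11 * 6.525e+51 / 6.400e+19 = 6.804e+21

6.804e+21 N
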